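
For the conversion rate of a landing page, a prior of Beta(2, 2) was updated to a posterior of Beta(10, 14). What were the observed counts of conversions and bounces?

Under Beta–binomial conjugacy the posterior parameters are (a+s, b+f).
Match parameters: s=10−2=8, f=14−2=12.

8 conversions and 12 bounces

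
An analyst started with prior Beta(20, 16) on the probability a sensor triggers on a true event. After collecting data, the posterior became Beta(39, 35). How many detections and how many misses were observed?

19 detections and 19 misses

Beta is conjugate to the binomial likelihood: posterior = Beta(α+s, β+f).
Match parameters: s=39−20=19, f=35−16=19.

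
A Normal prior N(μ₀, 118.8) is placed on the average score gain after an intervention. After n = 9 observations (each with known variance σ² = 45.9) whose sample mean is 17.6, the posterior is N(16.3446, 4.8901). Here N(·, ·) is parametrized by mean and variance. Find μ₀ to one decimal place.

The posterior mean is a precision-weighted average: μ_n = (τ₀μ₀ + τ_data·x̄)/(τ₀+τ_data), with τ₀=1/σ₀² and τ_data=n/σ².
Here τ₀ = 1/118.8 = 0.008418 and τ_data = 9/45.9 = 0.196078, so τ_n = 0.204496.
Rearranging for μ₀: μ₀ = (μ_n·τ_n − τ_data·x̄)/τ₀ = (16.3446·0.204496 − 0.196078·17.6) / 0.008418 = -0.108567/0.008418 ≈ -12.9.

μ₀ = -12.9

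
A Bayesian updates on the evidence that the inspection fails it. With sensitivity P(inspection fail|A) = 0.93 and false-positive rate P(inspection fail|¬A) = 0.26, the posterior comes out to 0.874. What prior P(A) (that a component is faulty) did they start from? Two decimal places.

In odds form, posterior odds = prior odds × likelihood ratio, so prior odds = posterior odds ÷ LR.
Posterior odds = 0.874/(1−0.874) = 6.9365. LR = 0.93/0.26 = 3.5769.
Prior odds = 6.9365/3.5769 = 1.9392, so P(A) = 1.9392/(1+1.9392) ≈ 0.66.

P(A) = 0.66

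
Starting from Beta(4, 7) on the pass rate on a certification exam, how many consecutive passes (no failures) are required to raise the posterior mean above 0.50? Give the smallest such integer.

After k passes and 0 failures the posterior is Beta(4+k, 7), with mean (4+k)/(4+7+k).
Set (4+k)/(11+k) > 0.50 and solve: k > (0.50·11 − 4)/(1 − 0.50) = 3.000.
The smallest integer exceeding 3.000 is 4, and checking k=4: (8)/(15) = 0.5333 > 0.50.

k = 4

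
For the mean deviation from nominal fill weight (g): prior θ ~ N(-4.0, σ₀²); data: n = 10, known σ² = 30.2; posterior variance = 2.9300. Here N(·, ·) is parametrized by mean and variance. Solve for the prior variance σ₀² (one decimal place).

σ₀² = 98.3

Posterior precision equals prior precision plus data precision: 1/σ_n² = 1/σ₀² + n/σ².
So 1/σ₀² = 1/2.9300 − 10/30.2 = 0.341297 − 0.331126 = 0.010171.
Hence σ₀² = 1/0.010171 ≈ 98.3.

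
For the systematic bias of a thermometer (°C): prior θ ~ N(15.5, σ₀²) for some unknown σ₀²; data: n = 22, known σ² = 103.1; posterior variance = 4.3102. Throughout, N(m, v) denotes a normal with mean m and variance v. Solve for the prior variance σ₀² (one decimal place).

σ₀² = 53.7

For the Normal–Normal model with known σ², precisions add: τ_n = τ₀ + n/σ².
So 1/σ₀² = 1/4.3102 − 22/103.1 = 0.232008 − 0.213385 = 0.018623.
Hence σ₀² = 1/0.018623 ≈ 53.7.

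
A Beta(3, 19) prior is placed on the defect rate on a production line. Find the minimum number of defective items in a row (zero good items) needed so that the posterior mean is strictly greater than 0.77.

After k defective items and 0 good items the posterior is Beta(3+k, 19), with mean (3+k)/(3+19+k).
Set (3+k)/(22+k) > 0.77 and solve: k > (0.77·22 − 3)/(1 − 0.77) = 60.609.
The smallest integer exceeding 60.609 is 61.

k = 61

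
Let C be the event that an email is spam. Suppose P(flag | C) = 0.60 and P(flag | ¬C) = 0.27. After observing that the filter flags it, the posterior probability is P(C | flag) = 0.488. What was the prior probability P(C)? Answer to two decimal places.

P(C) = 0.30

Bayes' rule in odds form gives O(C|E) = O(C)·[P(E|C)/P(E|¬C)], hence O(C) = O(C|E)/LR.
Posterior odds = 0.488/(1−0.488) = 0.9531. LR = 0.60/0.27 = 2.2222.
Prior odds = 0.9531/2.2222 = 0.4289, so P(C) = 0.4289/(1+0.4289) ≈ 0.30.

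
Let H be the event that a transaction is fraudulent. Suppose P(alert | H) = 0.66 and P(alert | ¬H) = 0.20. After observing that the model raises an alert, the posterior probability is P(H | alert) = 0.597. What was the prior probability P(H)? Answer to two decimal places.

Bayes' rule in odds form gives O(H|E) = O(H)·[P(E|H)/P(E|¬H)], hence O(H) = O(H|E)/LR.
Posterior odds = 0.597/(1−0.597) = 1.4814. LR = 0.66/0.20 = 3.3000.
Prior odds = 1.4814/3.3000 = 0.4489, so P(H) = 0.4489/(1+0.4489) ≈ 0.31.

P(H) = 0.31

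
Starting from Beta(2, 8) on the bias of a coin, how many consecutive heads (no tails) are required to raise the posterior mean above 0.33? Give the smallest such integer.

After k heads and 0 tails the posterior is Beta(2+k, 8), with mean (2+k)/(2+8+k).
Set (2+k)/(10+k) > 0.33 and solve: k > (0.33·10 − 2)/(1 − 0.33) = 1.940.
The smallest integer exceeding 1.940 is 2, and checking k=2: (4)/(12) = 0.3333 > 0.33.

k = 2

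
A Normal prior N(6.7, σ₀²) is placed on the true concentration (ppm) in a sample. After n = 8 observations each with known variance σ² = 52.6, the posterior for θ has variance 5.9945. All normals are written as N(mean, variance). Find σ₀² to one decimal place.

For the Normal–Normal model with known σ², precisions add: τ_n = τ₀ + n/σ².
So 1/σ₀² = 1/5.9945 − 8/52.6 = 0.166820 − 0.152091 = 0.014729.
Hence σ₀² = 1/0.014729 ≈ 67.9.

σ₀² = 67.9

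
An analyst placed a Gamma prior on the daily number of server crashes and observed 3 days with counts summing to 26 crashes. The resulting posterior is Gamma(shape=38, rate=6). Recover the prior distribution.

A Gamma(α, β) prior (rate parametrization) on a Poisson rate with n observations summing to S gives posterior Gamma(α+S, β+n).
So α = 38 − 26 = 12 and β = 6 − 3 = 3.

Gamma(shape=12, rate=3)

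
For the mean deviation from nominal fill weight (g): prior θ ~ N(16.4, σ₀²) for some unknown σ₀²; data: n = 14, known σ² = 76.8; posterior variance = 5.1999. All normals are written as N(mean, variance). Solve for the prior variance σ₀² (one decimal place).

σ₀² = 99.8

For the Normal–Normal model with known σ², precisions add: τ_n = τ₀ + n/σ².
So 1/σ₀² = 1/5.1999 − 14/76.8 = 0.192311 − 0.182292 = 0.010019.
Hence σ₀² = 1/0.010019 ≈ 99.8.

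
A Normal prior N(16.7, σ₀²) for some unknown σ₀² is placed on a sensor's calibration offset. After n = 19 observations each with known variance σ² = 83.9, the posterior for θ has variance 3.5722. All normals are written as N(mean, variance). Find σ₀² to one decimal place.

σ₀² = 18.7

For the Normal–Normal model with known σ², precisions add: τ_n = τ₀ + n/σ².
So 1/σ₀² = 1/3.5722 − 19/83.9 = 0.279940 − 0.226460 = 0.053480.
Hence σ₀² = 1/0.053480 ≈ 18.7.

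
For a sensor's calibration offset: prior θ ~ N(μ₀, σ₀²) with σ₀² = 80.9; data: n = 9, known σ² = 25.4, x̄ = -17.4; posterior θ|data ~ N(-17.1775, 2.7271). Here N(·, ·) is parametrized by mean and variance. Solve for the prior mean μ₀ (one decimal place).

μ₀ = -10.8

With known observation variance, the Normal–Normal posterior has precision τ_n = τ₀ + n/σ² and mean μ_n = (τ₀μ₀ + (n/σ²)x̄)/τ_n.
Here τ₀ = 1/80.9 = 0.012361 and τ_data = 9/25.4 = 0.354331, so τ_n = 0.366692.
Rearranging for μ₀: μ₀ = (μ_n·τ_n − τ_data·x̄)/τ₀ = (-17.1775·0.366692 − 0.354331·-17.4) / 0.012361 = -0.133492/0.012361 ≈ -10.8.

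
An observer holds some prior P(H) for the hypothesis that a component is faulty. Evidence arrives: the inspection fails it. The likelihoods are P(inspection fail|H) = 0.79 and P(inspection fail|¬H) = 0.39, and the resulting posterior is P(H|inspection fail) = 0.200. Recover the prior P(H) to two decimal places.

In odds form, posterior odds = prior odds × likelihood ratio, so prior odds = posterior odds ÷ LR.
Posterior odds = 0.200/(1−0.200) = 0.2500. LR = 0.79/0.39 = 2.0256.
Prior odds = 0.2500/2.0256 = 0.1234, so P(H) = 0.1234/(1+0.1234) ≈ 0.11.

P(H) = 0.11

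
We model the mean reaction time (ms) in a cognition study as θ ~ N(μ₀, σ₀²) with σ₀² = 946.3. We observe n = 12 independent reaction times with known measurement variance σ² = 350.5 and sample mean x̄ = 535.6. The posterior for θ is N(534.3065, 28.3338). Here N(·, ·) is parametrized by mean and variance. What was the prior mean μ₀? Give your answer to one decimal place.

μ₀ = 492.4

The posterior mean is a precision-weighted average: μ_n = (τ₀μ₀ + τ_data·x̄)/(τ₀+τ_data), with τ₀=1/σ₀² and τ_data=n/σ².
Here τ₀ = 1/946.3 = 0.001057 and τ_data = 12/350.5 = 0.034237, so τ_n = 0.035294.
Rearranging for μ₀: μ₀ = (μ_n·τ_n − τ_data·x̄)/τ₀ = (534.3065·0.035294 − 0.034237·535.6) / 0.001057 = 0.520476/0.001057 ≈ 492.4.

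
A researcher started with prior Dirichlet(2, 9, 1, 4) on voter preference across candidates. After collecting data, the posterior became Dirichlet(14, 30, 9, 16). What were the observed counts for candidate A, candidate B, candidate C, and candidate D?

counts (12, 21, 8, 12)

For a Dirichlet(α) prior with multinomial counts c, the posterior is Dirichlet(α + c) componentwise.
Counts are posterior − prior componentwise: 14−2=12, 30−9=21, 9−1=8, 16−4=12.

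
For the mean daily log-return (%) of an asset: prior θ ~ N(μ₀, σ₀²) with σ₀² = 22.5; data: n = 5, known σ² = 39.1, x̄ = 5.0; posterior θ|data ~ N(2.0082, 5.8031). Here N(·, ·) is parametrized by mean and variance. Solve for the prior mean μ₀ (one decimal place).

μ₀ = -6.6

The posterior mean is a precision-weighted average: μ_n = (τ₀μ₀ + τ_data·x̄)/(τ₀+τ_data), with τ₀=1/σ₀² and τ_data=n/σ².
Here τ₀ = 1/22.5 = 0.044444 and τ_data = 5/39.1 = 0.127877, so τ_n = 0.172321.
Rearranging for μ₀: μ₀ = (μ_n·τ_n − τ_data·x̄)/τ₀ = (2.0082·0.172321 − 0.127877·5.0) / 0.044444 = -0.293330/0.044444 ≈ -6.6.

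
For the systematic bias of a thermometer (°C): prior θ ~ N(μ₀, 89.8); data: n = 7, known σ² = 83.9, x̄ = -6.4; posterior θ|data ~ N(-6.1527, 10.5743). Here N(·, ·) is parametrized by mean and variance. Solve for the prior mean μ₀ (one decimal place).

With known observation variance, the Normal–Normal posterior has precision τ_n = τ₀ + n/σ² and mean μ_n = (τ₀μ₀ + (n/σ²)x̄)/τ_n.
Here τ₀ = 1/89.8 = 0.011136 and τ_data = 7/83.9 = 0.083433, so τ_n = 0.094569.
Rearranging for μ₀: μ₀ = (μ_n·τ_n − τ_data·x̄)/τ₀ = (-6.1527·0.094569 − 0.083433·-6.4) / 0.011136 = -0.047883/0.011136 ≈ -4.3.

μ₀ = -4.3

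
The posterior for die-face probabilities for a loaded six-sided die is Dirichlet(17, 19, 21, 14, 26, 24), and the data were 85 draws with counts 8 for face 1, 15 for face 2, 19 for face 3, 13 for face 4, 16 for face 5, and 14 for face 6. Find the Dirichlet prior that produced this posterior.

Dirichlet(9, 4, 2, 1, 10, 10)

For a Dirichlet(α) prior with multinomial counts c, the posterior is Dirichlet(α + c) componentwise.
Subtract each count from the matching posterior parameter: 17−8=9, 19−15=4, 21−19=2, 14−13=1, 26−16=10, 24−14=10.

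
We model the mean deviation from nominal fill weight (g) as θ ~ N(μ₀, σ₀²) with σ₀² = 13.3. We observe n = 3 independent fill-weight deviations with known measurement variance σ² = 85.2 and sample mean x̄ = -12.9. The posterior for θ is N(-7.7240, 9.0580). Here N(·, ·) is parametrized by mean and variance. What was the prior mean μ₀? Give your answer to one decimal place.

The posterior mean is a precision-weighted average: μ_n = (τ₀μ₀ + τ_data·x̄)/(τ₀+τ_data), with τ₀=1/σ₀² and τ_data=n/σ².
Here τ₀ = 1/13.3 = 0.075188 and τ_data = 3/85.2 = 0.035211, so τ_n = 0.110399.
Rearranging for μ₀: μ₀ = (μ_n·τ_n − τ_data·x̄)/τ₀ = (-7.7240·0.110399 − 0.035211·-12.9) / 0.075188 = -0.398500/0.075188 ≈ -5.3.

μ₀ = -5.3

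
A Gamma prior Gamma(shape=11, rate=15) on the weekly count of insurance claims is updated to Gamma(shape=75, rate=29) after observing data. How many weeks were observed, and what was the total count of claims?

Gamma–Poisson conjugacy: posterior shape = α + Σxᵢ, posterior rate = β + n.
Matching: Σxᵢ = 75 − 11 = 64 and n = 29 − 15 = 14.

n = 14 weeks with total 64 claims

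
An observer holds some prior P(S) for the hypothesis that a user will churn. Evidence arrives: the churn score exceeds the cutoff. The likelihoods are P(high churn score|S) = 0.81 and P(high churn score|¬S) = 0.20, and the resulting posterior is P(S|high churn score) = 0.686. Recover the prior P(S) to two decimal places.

P(S) = 0.35

Bayes' rule in odds form gives O(S|E) = O(S)·[P(E|S)/P(E|¬S)], hence O(S) = O(S|E)/LR.
Posterior odds = 0.686/(1−0.686) = 2.1847. LR = 0.81/0.20 = 4.0500.
Prior odds = 2.1847/4.0500 = 0.5394, so P(S) = 0.5394/(1+0.5394) ≈ 0.35.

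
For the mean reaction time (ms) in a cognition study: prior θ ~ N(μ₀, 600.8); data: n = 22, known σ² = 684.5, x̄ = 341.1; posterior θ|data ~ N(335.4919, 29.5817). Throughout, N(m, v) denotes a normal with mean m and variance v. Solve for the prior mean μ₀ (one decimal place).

With known observation variance, the Normal–Normal posterior has precision τ_n = τ₀ + n/σ² and mean μ_n = (τ₀μ₀ + (n/σ²)x̄)/τ_n.
Here τ₀ = 1/600.8 = 0.001664 and τ_data = 22/684.5 = 0.032140, so τ_n = 0.033804.
Rearranging for μ₀: μ₀ = (μ_n·τ_n − τ_data·x̄)/τ₀ = (335.4919·0.033804 − 0.032140·341.1) / 0.001664 = 0.378014/0.001664 ≈ 227.2.

μ₀ = 227.2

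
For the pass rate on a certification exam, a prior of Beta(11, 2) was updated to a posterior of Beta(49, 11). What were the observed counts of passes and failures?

Under Beta–binomial conjugacy the posterior parameters are (a+s, b+f).
Match parameters: s=49−11=38, f=11−2=9.

38 passes and 9 failures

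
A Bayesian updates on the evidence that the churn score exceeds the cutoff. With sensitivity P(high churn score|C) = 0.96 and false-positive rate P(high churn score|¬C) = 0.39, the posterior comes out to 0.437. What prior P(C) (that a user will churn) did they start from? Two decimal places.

Bayes' rule in odds form gives O(C|E) = O(C)·[P(E|C)/P(E|¬C)], hence O(C) = O(C|E)/LR.
Posterior odds = 0.437/(1−0.437) = 0.7762. LR = 0.96/0.39 = 2.4615.
Prior odds = 0.7762/2.4615 = 0.3153, so P(C) = 0.3153/(1+0.3153) ≈ 0.24.

P(C) = 0.24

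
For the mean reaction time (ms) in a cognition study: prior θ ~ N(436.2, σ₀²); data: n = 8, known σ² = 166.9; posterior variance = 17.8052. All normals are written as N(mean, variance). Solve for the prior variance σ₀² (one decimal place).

For the Normal–Normal model with known σ², precisions add: τ_n = τ₀ + n/σ².
So 1/σ₀² = 1/17.8052 − 8/166.9 = 0.056163 − 0.047933 = 0.008230.
Hence σ₀² = 1/0.008230 ≈ 121.5.

σ₀² = 121.5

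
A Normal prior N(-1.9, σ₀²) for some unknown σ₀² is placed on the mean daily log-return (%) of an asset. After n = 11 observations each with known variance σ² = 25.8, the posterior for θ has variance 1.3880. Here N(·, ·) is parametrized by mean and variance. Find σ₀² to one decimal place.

For the Normal–Normal model with known σ², precisions add: τ_n = τ₀ + n/σ².
So 1/σ₀² = 1/1.3880 − 11/25.8 = 0.720461 − 0.426357 = 0.294104.
Hence σ₀² = 1/0.294104 ≈ 3.4.

σ₀² = 3.4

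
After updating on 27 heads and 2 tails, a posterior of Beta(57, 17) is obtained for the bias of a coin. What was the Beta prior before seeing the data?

Beta(30, 15)

Beta is conjugate to the binomial likelihood: posterior = Beta(α+s, β+f).
Subtract the data counts: 57−27=30, 17−2=15.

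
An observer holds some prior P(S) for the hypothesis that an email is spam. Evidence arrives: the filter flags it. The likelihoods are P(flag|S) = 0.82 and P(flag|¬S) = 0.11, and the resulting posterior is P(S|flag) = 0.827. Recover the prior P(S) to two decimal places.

P(S) = 0.39

Bayes' rule in odds form gives O(S|E) = O(S)·[P(E|S)/P(E|¬S)], hence O(S) = O(S|E)/LR.
Posterior odds = 0.827/(1−0.827) = 4.7803. LR = 0.82/0.11 = 7.4545.
Prior odds = 4.7803/7.4545 = 0.6413, so P(S) = 0.6413/(1+0.6413) ≈ 0.39.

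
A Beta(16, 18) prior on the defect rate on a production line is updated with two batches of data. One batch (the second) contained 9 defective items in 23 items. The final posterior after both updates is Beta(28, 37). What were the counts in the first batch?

3 defective items and 5 good items

Because Beta–binomial updating is additive in the counts, the combined data contributed (α_post−α_prior, β_post−β_prior) successes and failures.
Total across both batches: 28−16=12 defective items, 37−18=19 good items.
Subtract the second batch: 12−9=3 defective items and 19−14=5 good items.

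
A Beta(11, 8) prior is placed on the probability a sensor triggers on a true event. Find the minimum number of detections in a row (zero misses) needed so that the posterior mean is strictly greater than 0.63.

After k detections and 0 misses the posterior is Beta(11+k, 8), with mean (11+k)/(11+8+k).
Set (11+k)/(19+k) > 0.63 and solve: k > (0.63·19 − 11)/(1 − 0.63) = 2.622.
The smallest integer exceeding 2.622 is 3.

k = 3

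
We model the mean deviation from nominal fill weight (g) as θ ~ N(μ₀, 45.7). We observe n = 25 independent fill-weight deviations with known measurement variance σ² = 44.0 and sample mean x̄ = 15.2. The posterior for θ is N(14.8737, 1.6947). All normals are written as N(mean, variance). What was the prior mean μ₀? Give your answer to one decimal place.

With known observation variance, the Normal–Normal posterior has precision τ_n = τ₀ + n/σ² and mean μ_n = (τ₀μ₀ + (n/σ²)x̄)/τ_n.
Here τ₀ = 1/45.7 = 0.021882 and τ_data = 25/44.0 = 0.568182, so τ_n = 0.590064.
Rearranging for μ₀: μ₀ = (μ_n·τ_n − τ_data·x̄)/τ₀ = (14.8737·0.590064 − 0.568182·15.2) / 0.021882 = 0.140069/0.021882 ≈ 6.4.

μ₀ = 6.4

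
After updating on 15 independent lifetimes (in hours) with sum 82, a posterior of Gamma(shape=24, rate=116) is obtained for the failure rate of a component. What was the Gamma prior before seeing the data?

Gamma–exponential conjugacy: posterior shape = α + n, posterior rate = β + Σtᵢ.
So α = 24 − 15 = 9 and β = 116 − 82 = 34.

Gamma(shape=9, rate=34)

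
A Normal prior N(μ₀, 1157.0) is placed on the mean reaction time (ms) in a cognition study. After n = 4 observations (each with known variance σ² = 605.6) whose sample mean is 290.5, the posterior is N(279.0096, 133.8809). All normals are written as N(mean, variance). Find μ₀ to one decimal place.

μ₀ = 191.2

The posterior mean is a precision-weighted average: μ_n = (τ₀μ₀ + τ_data·x̄)/(τ₀+τ_data), with τ₀=1/σ₀² and τ_data=n/σ².
Here τ₀ = 1/1157.0 = 0.000864 and τ_data = 4/605.6 = 0.006605, so τ_n = 0.007469.
Rearranging for μ₀: μ₀ = (μ_n·τ_n − τ_data·x̄)/τ₀ = (279.0096·0.007469 − 0.006605·290.5) / 0.000864 = 0.165170/0.000864 ≈ 191.2.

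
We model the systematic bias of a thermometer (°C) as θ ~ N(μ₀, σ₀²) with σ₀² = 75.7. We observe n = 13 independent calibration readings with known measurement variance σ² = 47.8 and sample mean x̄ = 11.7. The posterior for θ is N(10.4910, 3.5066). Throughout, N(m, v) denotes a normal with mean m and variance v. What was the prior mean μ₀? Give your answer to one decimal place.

μ₀ = -14.4

The posterior mean is a precision-weighted average: μ_n = (τ₀μ₀ + τ_data·x̄)/(τ₀+τ_data), with τ₀=1/σ₀² and τ_data=n/σ².
Here τ₀ = 1/75.7 = 0.013210 and τ_data = 13/47.8 = 0.271967, so τ_n = 0.285177.
Rearranging for μ₀: μ₀ = (μ_n·τ_n − τ_data·x̄)/τ₀ = (10.4910·0.285177 − 0.271967·11.7) / 0.013210 = -0.190222/0.013210 ≈ -14.4.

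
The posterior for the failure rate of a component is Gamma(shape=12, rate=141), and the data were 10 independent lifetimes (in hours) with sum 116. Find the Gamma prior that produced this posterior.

Gamma(shape=2, rate=25)

Gamma–exponential conjugacy: posterior shape = α + n, posterior rate = β + Σtᵢ.
So α = 12 − 10 = 2 and β = 141 − 116 = 25.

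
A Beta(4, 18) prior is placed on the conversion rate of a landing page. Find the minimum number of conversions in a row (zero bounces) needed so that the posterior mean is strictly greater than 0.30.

After k conversions and 0 bounces the posterior is Beta(4+k, 18), with mean (4+k)/(4+18+k).
Set (4+k)/(22+k) > 0.30 and solve: k > (0.30·22 − 4)/(1 − 0.30) = 3.714.
The smallest integer exceeding 3.714 is 4, and checking k=4: (8)/(26) = 0.3077 > 0.30.

k = 4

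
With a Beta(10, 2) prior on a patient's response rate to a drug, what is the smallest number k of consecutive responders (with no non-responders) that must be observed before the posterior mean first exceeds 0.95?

k = 29

After k responders and 0 non-responders the posterior is Beta(10+k, 2), with mean (10+k)/(10+2+k).
Set (10+k)/(12+k) > 0.95 and solve: k > (0.95·12 − 10)/(1 − 0.95) = 28.000.
The smallest integer exceeding 28.000 is 29, and checking k=29: (39)/(41) = 0.9512 > 0.95.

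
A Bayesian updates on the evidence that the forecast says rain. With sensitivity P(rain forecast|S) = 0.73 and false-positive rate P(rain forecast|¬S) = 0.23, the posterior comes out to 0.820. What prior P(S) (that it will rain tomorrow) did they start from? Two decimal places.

In odds form, posterior odds = prior odds × likelihood ratio, so prior odds = posterior odds ÷ LR.
Posterior odds = 0.820/(1−0.820) = 4.5556. LR = 0.73/0.23 = 3.1739.
Prior odds = 4.5556/3.1739 = 1.4353, so P(S) = 1.4353/(1+1.4353) ≈ 0.59.

P(S) = 0.59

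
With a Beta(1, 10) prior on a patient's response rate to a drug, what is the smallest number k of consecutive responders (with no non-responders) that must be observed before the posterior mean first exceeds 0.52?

After k responders and 0 non-responders the posterior is Beta(1+k, 10), with mean (1+k)/(1+10+k).
Set (1+k)/(11+k) > 0.52 and solve: k > (0.52·11 − 1)/(1 − 0.52) = 9.833.
The smallest integer exceeding 9.833 is 10.

k = 10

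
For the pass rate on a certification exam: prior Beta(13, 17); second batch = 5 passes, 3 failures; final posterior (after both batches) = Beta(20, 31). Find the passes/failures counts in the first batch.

2 passes and 11 failures

Because Beta–binomial updating is additive in the counts, the combined data contributed (α_post−α_prior, β_post−β_prior) successes and failures.
Total across both batches: 20−13=7 passes, 31−17=14 failures.
Subtract the second batch: 7−5=2 passes and 14−3=11 failures.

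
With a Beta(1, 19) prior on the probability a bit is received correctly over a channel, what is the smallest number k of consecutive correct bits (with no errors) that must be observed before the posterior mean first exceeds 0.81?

After k correct bits and 0 errors the posterior is Beta(1+k, 19), with mean (1+k)/(1+19+k).
Set (1+k)/(20+k) > 0.81 and solve: k > (0.81·20 − 1)/(1 − 0.81) = 80.000.
The smallest integer exceeding 80.000 is 81.

k = 81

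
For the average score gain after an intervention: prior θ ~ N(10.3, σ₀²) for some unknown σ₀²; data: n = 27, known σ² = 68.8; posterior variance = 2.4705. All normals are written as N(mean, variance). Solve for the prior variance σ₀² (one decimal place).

σ₀² = 81.1

Posterior precision equals prior precision plus data precision: 1/σ_n² = 1/σ₀² + n/σ².
So 1/σ₀² = 1/2.4705 − 27/68.8 = 0.404776 − 0.392442 = 0.012334.
Hence σ₀² = 1/0.012334 ≈ 81.1.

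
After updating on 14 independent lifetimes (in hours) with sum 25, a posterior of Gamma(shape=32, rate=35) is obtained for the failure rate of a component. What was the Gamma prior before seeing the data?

Gamma(shape=18, rate=10)

For an exponential likelihood with a Gamma(α, β) prior on the rate, n observations with total T give posterior Gamma(α+n, β+T).
So α = 32 − 14 = 18 and β = 35 − 25 = 10.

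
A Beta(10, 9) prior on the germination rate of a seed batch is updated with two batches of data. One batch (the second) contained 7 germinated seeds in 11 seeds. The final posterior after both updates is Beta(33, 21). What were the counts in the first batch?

16 germinated seeds and 8 non-germinating seeds

Sequential conjugate updates are equivalent to a single update on the pooled data, so total successes = posterior α − prior α and total failures = posterior β − prior β.
Total across both batches: 33−10=23 germinated seeds, 21−9=12 non-germinating seeds.
Subtract the second batch: 23−7=16 germinated seeds and 12−4=8 non-germinating seeds.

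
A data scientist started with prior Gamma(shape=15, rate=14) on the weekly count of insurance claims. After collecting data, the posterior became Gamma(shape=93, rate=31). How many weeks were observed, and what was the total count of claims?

n = 17 weeks with total 78 claims

Gamma–Poisson conjugacy: posterior shape = α + Σxᵢ, posterior rate = β + n.
Matching: Σxᵢ = 93 − 15 = 78 and n = 31 − 14 = 17.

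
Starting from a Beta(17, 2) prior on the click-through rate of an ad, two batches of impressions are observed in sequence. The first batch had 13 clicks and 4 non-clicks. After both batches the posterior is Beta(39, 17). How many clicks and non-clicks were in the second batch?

9 clicks and 11 non-clicks

Sequential conjugate updates are equivalent to a single update on the pooled data, so total successes = posterior α − prior α and total failures = posterior β − prior β.
Total across both batches: 39−17=22 clicks, 17−2=15 non-clicks.
Subtract the first batch: 22−13=9 clicks and 15−4=11 non-clicks.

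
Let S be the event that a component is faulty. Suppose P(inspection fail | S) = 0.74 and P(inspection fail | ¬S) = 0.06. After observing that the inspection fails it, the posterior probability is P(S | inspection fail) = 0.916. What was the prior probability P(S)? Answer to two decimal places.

In odds form, posterior odds = prior odds × likelihood ratio, so prior odds = posterior odds ÷ LR.
Posterior odds = 0.916/(1−0.916) = 10.9048. LR = 0.74/0.06 = 12.3333.
Prior odds = 10.9048/12.3333 = 0.8842, so P(S) = 0.8842/(1+0.8842) ≈ 0.47.

P(S) = 0.47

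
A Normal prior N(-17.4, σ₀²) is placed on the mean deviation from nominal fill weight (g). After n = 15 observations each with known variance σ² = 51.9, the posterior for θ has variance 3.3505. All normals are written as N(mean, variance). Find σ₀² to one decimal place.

σ₀² = 105.9

For the Normal–Normal model with known σ², precisions add: τ_n = τ₀ + n/σ².
So 1/σ₀² = 1/3.3505 − 15/51.9 = 0.298463 − 0.289017 = 0.009446.
Hence σ₀² = 1/0.009446 ≈ 105.9.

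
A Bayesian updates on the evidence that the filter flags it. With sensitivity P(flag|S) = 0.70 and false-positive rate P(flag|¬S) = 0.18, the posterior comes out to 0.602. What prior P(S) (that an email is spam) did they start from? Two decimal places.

P(S) = 0.28

Bayes' rule in odds form gives O(S|E) = O(S)·[P(E|S)/P(E|¬S)], hence O(S) = O(S|E)/LR.
Posterior odds = 0.602/(1−0.602) = 1.5126. LR = 0.70/0.18 = 3.8889.
Prior odds = 1.5126/3.8889 = 0.3890, so P(S) = 0.3890/(1+0.3890) ≈ 0.28.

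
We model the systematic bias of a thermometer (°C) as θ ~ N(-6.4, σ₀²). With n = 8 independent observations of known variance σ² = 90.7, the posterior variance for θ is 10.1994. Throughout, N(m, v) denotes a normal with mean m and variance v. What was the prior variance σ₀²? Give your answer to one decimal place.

For the Normal–Normal model with known σ², precisions add: τ_n = τ₀ + n/σ².
So 1/σ₀² = 1/10.1994 − 8/90.7 = 0.098045 − 0.088203 = 0.009842.
Hence σ₀² = 1/0.009842 ≈ 101.6.

σ₀² = 101.6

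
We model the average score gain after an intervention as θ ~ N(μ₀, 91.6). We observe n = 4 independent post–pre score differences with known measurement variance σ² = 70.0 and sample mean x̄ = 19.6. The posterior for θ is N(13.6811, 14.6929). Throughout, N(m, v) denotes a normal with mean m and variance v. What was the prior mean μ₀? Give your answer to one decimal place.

μ₀ = -17.3

The posterior mean is a precision-weighted average: μ_n = (τ₀μ₀ + τ_data·x̄)/(τ₀+τ_data), with τ₀=1/σ₀² and τ_data=n/σ².
Here τ₀ = 1/91.6 = 0.010917 and τ_data = 4/70.0 = 0.057143, so τ_n = 0.068060.
Rearranging for μ₀: μ₀ = (μ_n·τ_n − τ_data·x̄)/τ₀ = (13.6811·0.068060 − 0.057143·19.6) / 0.010917 = -0.188867/0.010917 ≈ -17.3.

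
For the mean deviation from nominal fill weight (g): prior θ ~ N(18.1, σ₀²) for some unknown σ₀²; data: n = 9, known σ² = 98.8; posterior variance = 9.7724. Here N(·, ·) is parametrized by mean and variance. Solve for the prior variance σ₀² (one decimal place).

σ₀² = 89.0

For the Normal–Normal model with known σ², precisions add: τ_n = τ₀ + n/σ².
So 1/σ₀² = 1/9.7724 − 9/98.8 = 0.102329 − 0.091093 = 0.011236.
Hence σ₀² = 1/0.011236 ≈ 89.0.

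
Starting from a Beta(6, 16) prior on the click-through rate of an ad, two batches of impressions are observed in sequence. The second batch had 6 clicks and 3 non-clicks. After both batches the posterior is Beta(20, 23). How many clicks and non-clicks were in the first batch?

8 clicks and 4 non-clicks

Because Beta–binomial updating is additive in the counts, the combined data contributed (α_post−α_prior, β_post−β_prior) successes and failures.
Total across both batches: 20−6=14 clicks, 23−16=7 non-clicks.
Subtract the second batch: 14−6=8 clicks and 7−3=4 non-clicks.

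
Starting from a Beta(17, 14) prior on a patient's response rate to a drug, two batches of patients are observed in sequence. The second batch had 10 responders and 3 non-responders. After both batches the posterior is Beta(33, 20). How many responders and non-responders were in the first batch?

6 responders and 3 non-responders

Because Beta–binomial updating is additive in the counts, the combined data contributed (α_post−α_prior, β_post−β_prior) successes and failures.
Total across both batches: 33−17=16 responders, 20−14=6 non-responders.
Subtract the second batch: 16−10=6 responders and 6−3=3 non-responders.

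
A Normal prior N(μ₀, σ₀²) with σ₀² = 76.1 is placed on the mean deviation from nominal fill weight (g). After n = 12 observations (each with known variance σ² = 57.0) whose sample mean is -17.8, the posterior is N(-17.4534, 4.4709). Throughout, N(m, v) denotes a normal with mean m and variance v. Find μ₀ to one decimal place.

With known observation variance, the Normal–Normal posterior has precision τ_n = τ₀ + n/σ² and mean μ_n = (τ₀μ₀ + (n/σ²)x̄)/τ_n.
Here τ₀ = 1/76.1 = 0.013141 and τ_data = 12/57.0 = 0.210526, so τ_n = 0.223667.
Rearranging for μ₀: μ₀ = (μ_n·τ_n − τ_data·x̄)/τ₀ = (-17.4534·0.223667 − 0.210526·-17.8) / 0.013141 = -0.156387/0.013141 ≈ -11.9.

μ₀ = -11.9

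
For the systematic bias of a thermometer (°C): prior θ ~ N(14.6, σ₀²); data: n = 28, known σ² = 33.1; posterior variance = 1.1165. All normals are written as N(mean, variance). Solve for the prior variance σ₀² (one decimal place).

Posterior precision equals prior precision plus data precision: 1/σ_n² = 1/σ₀² + n/σ².
So 1/σ₀² = 1/1.1165 − 28/33.1 = 0.895656 − 0.845921 = 0.049735.
Hence σ₀² = 1/0.049735 ≈ 20.1.

σ₀² = 20.1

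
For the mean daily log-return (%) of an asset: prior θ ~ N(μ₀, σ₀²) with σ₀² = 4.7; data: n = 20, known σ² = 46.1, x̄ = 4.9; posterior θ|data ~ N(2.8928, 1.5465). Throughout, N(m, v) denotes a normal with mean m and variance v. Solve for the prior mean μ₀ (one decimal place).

μ₀ = -1.2

With known observation variance, the Normal–Normal posterior has precision τ_n = τ₀ + n/σ² and mean μ_n = (τ₀μ₀ + (n/σ²)x̄)/τ_n.
Here τ₀ = 1/4.7 = 0.212766 and τ_data = 20/46.1 = 0.433839, so τ_n = 0.646605.
Rearranging for μ₀: μ₀ = (μ_n·τ_n − τ_data·x̄)/τ₀ = (2.8928·0.646605 − 0.433839·4.9) / 0.212766 = -0.255312/0.212766 ≈ -1.2.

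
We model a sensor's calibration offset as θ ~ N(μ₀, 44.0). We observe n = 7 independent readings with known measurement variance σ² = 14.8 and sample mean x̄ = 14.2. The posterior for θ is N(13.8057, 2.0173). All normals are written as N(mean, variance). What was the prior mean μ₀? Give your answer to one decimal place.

With known observation variance, the Normal–Normal posterior has precision τ_n = τ₀ + n/σ² and mean μ_n = (τ₀μ₀ + (n/σ²)x̄)/τ_n.
Here τ₀ = 1/44.0 = 0.022727 and τ_data = 7/14.8 = 0.472973, so τ_n = 0.495700.
Rearranging for μ₀: μ₀ = (μ_n·τ_n − τ_data·x̄)/τ₀ = (13.8057·0.495700 − 0.472973·14.2) / 0.022727 = 0.127269/0.022727 ≈ 5.6.

μ₀ = 5.6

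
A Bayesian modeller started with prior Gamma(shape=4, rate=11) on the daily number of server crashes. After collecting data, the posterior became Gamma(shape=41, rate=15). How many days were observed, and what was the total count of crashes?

A Gamma(α, β) prior (rate parametrization) on a Poisson rate with n observations summing to S gives posterior Gamma(α+S, β+n).
Matching: Σxᵢ = 41 − 4 = 37 and n = 15 − 11 = 4.

n = 4 days with total 37 crashes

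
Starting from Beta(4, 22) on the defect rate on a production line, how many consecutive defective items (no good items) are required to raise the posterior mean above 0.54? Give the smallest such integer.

k = 22

After k defective items and 0 good items the posterior is Beta(4+k, 22), with mean (4+k)/(4+22+k).
Set (4+k)/(26+k) > 0.54 and solve: k > (0.54·26 − 4)/(1 − 0.54) = 21.826.
The smallest integer exceeding 21.826 is 22.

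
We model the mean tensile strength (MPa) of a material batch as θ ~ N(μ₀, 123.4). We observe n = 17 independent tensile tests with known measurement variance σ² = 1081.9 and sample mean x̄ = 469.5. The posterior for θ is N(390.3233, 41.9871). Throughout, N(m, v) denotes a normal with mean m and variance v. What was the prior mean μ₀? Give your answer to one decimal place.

μ₀ = 236.8

With known observation variance, the Normal–Normal posterior has precision τ_n = τ₀ + n/σ² and mean μ_n = (τ₀μ₀ + (n/σ²)x̄)/τ_n.
Here τ₀ = 1/123.4 = 0.008104 and τ_data = 17/1081.9 = 0.015713, so τ_n = 0.023817.
Rearranging for μ₀: μ₀ = (μ_n·τ_n − τ_data·x̄)/τ₀ = (390.3233·0.023817 − 0.015713·469.5) / 0.008104 = 1.919077/0.008104 ≈ 236.8.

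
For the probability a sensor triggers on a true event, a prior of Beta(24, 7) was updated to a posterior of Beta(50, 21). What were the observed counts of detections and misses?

26 detections and 14 misses

Beta is conjugate to the binomial likelihood: posterior = Beta(a+s, b+f).
So s = 50 − 24 = 26 and f = 21 − 7 = 14.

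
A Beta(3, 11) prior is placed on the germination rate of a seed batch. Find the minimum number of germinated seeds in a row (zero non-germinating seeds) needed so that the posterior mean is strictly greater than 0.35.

k = 3

After k germinated seeds and 0 non-germinating seeds the posterior is Beta(3+k, 11), with mean (3+k)/(3+11+k).
Set (3+k)/(14+k) > 0.35 and solve: k > (0.35·14 − 3)/(1 − 0.35) = 2.923.
The smallest integer exceeding 2.923 is 3.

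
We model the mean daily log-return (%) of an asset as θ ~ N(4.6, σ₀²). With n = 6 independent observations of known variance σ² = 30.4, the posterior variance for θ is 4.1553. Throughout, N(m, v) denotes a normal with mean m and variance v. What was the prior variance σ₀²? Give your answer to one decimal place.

For the Normal–Normal model with known σ², precisions add: τ_n = τ₀ + n/σ².
So 1/σ₀² = 1/4.1553 − 6/30.4 = 0.240657 − 0.197368 = 0.043289.
Hence σ₀² = 1/0.043289 ≈ 23.1.

σ₀² = 23.1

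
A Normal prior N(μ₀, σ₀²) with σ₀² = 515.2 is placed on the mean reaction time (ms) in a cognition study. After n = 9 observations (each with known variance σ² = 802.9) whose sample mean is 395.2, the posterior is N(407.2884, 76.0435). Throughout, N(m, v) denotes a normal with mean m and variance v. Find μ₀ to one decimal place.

μ₀ = 477.1

The posterior mean is a precision-weighted average: μ_n = (τ₀μ₀ + τ_data·x̄)/(τ₀+τ_data), with τ₀=1/σ₀² and τ_data=n/σ².
Here τ₀ = 1/515.2 = 0.001941 and τ_data = 9/802.9 = 0.011209, so τ_n = 0.013150.
Rearranging for μ₀: μ₀ = (μ_n·τ_n − τ_data·x̄)/τ₀ = (407.2884·0.013150 − 0.011209·395.2) / 0.001941 = 0.926046/0.001941 ≈ 477.1.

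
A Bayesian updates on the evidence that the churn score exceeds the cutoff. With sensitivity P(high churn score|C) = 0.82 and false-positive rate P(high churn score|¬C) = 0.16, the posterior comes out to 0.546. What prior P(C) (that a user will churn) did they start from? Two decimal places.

P(C) = 0.19

In odds form, posterior odds = prior odds × likelihood ratio, so prior odds = posterior odds ÷ LR.
Posterior odds = 0.546/(1−0.546) = 1.2026. LR = 0.82/0.16 = 5.1250.
Prior odds = 1.2026/5.1250 = 0.2347, so P(C) = 0.2347/(1+0.2347) ≈ 0.19.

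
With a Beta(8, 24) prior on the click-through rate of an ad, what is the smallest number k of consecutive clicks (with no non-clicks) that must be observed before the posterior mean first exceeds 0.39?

After k clicks and 0 non-clicks the posterior is Beta(8+k, 24), with mean (8+k)/(8+24+k).
Set (8+k)/(32+k) > 0.39 and solve: k > (0.39·32 − 8)/(1 − 0.39) = 7.344.
The smallest integer exceeding 7.344 is 8.

k = 8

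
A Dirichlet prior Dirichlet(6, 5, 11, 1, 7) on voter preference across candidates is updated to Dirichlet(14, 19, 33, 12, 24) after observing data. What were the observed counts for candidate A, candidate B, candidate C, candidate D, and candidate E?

counts (8, 14, 22, 11, 17)

For a Dirichlet(α) prior with multinomial counts c, the posterior is Dirichlet(α + c) componentwise.
Counts are posterior − prior componentwise: 14−6=8, 19−5=14, 33−11=22, 12−1=11, 24−7=17.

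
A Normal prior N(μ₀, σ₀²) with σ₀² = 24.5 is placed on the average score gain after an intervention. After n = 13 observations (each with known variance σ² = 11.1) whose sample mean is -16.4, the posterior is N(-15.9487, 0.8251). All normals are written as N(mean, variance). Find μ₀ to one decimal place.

μ₀ = -3.0

The posterior mean is a precision-weighted average: μ_n = (τ₀μ₀ + τ_data·x̄)/(τ₀+τ_data), with τ₀=1/σ₀² and τ_data=n/σ².
Here τ₀ = 1/24.5 = 0.040816 and τ_data = 13/11.1 = 1.171171, so τ_n = 1.211987.
Rearranging for μ₀: μ₀ = (μ_n·τ_n − τ_data·x̄)/τ₀ = (-15.9487·1.211987 − 1.171171·-16.4) / 0.040816 = -0.122413/0.040816 ≈ -3.0.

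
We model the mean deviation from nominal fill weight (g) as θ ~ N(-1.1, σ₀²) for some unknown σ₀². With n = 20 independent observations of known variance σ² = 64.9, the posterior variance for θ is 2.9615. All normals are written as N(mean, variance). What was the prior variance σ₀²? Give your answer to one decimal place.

σ₀² = 33.9

For the Normal–Normal model with known σ², precisions add: τ_n = τ₀ + n/σ².
So 1/σ₀² = 1/2.9615 − 20/64.9 = 0.337667 − 0.308166 = 0.029501.
Hence σ₀² = 1/0.029501 ≈ 33.9.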